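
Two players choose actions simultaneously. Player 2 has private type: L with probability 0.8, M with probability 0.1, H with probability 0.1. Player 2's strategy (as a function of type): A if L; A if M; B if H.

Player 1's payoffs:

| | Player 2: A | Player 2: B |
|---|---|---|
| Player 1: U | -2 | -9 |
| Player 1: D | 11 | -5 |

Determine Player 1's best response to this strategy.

D

E[U] = 0.8·(-2) + 0.1·(-2) + 0.1·(-9) = -2.7
E[D] = 0.8·(11) + 0.1·(11) + 0.1·(-5) = 9.4
Best response: D (9.4 is the largest).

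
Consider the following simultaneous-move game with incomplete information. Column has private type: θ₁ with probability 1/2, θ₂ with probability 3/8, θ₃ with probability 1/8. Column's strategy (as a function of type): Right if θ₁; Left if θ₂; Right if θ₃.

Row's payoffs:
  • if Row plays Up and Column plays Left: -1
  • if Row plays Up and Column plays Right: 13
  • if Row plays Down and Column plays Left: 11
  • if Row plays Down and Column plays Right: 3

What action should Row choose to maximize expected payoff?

E[Up] = 1/2·(13) + 3/8·(-1) + 1/8·(13) = 31/4
E[Down] = 1/2·(3) + 3/8·(11) + 1/8·(3) = 6
Best response: Up (31/4 is the largest).

Up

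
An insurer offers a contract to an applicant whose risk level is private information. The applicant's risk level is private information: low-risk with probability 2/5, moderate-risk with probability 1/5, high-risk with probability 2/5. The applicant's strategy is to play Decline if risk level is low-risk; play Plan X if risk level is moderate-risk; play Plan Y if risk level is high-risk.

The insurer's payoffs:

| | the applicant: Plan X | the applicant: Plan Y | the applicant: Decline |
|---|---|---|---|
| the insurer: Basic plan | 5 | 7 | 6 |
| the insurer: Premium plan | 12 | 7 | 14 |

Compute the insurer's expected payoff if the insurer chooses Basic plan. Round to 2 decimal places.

Take the expectation over the applicant's risk level, weighting each type's action by its prior probability.
E[Basic plan] = 2/5·6 + 1/5·5 + 2/5·7 = 12/5 + 1 + 14/5 = 31/5

6.20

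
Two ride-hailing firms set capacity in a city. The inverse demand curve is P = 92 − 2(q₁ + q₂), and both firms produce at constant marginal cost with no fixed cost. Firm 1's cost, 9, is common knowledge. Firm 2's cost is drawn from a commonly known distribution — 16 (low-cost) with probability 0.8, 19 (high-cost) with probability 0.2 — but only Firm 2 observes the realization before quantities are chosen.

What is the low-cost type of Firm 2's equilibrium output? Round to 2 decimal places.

Firm 2 with cost c maximizes (92 − 2(q₁+q₂) − c)·q₂, giving q₂(c) = (92 − c − 2q₁)/4.
E[c₂] = 0.8·16 + 0.2·19 = 16.6
Firm 1's FOC against E[q₂] yields q₁ = (92 − 2·9 + E[c₂])/6 = (92 − 18 + 16.6)/6 = 15.1.
q₂(low-cost) = (92 − 16 − 2·15.1)/4 = 11.45.

11.45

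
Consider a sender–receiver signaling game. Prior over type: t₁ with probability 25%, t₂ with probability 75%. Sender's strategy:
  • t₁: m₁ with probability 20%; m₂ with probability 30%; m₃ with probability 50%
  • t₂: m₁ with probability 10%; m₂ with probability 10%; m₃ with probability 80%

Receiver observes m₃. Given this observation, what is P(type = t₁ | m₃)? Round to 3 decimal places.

P(m₃) = 0.25·0.5 + 0.75·0.8 = 0.725
P(t₁ | m₃) = (0.25·0.5) / 0.725 = 0.125 / 0.725 = 0.172414

0.172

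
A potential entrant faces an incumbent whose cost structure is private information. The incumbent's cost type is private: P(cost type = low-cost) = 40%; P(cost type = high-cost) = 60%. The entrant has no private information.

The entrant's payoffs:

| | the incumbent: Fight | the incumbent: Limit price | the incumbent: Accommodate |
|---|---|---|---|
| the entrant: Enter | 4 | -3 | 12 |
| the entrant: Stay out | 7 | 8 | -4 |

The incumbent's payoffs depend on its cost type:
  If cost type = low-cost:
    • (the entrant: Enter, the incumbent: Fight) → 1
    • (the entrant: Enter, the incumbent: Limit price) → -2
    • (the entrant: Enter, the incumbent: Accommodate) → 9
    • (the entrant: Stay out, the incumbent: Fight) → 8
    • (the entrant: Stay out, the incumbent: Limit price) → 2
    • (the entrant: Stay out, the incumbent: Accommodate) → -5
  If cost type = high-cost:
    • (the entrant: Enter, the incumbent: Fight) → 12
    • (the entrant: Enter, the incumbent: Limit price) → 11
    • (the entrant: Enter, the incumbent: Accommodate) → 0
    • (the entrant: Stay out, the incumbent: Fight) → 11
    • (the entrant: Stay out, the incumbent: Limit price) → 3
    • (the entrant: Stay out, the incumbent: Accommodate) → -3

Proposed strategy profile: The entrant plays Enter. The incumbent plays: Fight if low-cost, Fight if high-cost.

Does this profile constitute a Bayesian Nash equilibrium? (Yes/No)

A profile is a BNE iff every type of every player is best-responding given beliefs about the other side.
The entrant plays Enter: E[Enter] = 0.4·(4) + 0.6·(4) = 4; E[Stay out] = 7. Not best-responding. ✗
The incumbent (cost type low-cost), facing Enter: Fight gives 1, Limit price gives -2, Accommodate gives 9. Proposed Fight is not best — profitable deviation exists. ✗
The incumbent (cost type high-cost), facing Enter: Fight gives 12, Limit price gives 11, Accommodate gives 0. Proposed Fight is best. ✓

No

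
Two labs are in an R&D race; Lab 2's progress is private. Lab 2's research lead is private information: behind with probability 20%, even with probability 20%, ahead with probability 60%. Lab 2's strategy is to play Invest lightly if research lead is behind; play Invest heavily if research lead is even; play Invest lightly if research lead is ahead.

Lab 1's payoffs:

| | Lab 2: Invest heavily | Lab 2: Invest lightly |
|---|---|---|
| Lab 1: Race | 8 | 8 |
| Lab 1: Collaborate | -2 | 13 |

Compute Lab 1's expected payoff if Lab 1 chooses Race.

8

E[Race] = 0.2·8 + 0.2·8 + 0.6·8 = 1.6 + 1.6 + 4.8 = 8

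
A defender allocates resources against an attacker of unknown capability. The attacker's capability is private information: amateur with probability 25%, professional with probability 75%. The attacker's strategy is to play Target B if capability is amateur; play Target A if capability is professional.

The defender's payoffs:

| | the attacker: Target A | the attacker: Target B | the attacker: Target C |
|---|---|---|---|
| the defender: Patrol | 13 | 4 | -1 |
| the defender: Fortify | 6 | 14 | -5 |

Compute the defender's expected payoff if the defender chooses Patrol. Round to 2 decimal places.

10.75

E[Patrol] = 0.25·4 + 0.75·13 = 1 + 9.75 = 10.75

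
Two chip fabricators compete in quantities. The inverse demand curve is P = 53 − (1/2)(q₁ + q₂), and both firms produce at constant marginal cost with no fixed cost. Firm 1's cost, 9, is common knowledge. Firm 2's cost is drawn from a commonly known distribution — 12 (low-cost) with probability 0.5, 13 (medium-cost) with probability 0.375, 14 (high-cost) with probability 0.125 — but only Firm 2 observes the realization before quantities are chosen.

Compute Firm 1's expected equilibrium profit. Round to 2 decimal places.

504.03

Type-c best response for Firm 2: q₂(c) = (53 − c) − q₁/2.
Firm 1 maximizes expected profit; its first-order condition is 53 − q₁ − (1/2)E[q₂] − 9 = 0.
Substituting E[q₂] and solving: E[c₂] = 12.625, so q₁ = (53 − 2·9 + 12.625)/(3/2) = 31.75.
E[P] = 53 − (1/2)·(q₁ + E[q₂]) = 24.875; Firm 1's expected profit = (E[P] − 9)·q₁ = (24.875 − 9)·31.75 = 504.031.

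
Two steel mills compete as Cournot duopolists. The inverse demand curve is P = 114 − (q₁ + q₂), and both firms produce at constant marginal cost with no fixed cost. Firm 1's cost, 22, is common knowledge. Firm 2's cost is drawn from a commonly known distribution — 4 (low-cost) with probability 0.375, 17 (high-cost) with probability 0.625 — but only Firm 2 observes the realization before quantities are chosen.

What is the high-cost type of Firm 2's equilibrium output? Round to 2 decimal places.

Firm 2 with cost c maximizes (114 − (q₁+q₂) − c)·q₂, giving q₂(c) = (114 − c − q₁)/2.
E[c₂] = 0.375·4 + 0.625·17 = 12.125
Firm 1's FOC against E[q₂] yields q₁ = (114 − 2·22 + E[c₂])/3 = (114 − 44 + 12.125)/3 = 27.375.
q₂(high-cost) = (114 − 17 − 27.375)/2 = 34.8125.

34.81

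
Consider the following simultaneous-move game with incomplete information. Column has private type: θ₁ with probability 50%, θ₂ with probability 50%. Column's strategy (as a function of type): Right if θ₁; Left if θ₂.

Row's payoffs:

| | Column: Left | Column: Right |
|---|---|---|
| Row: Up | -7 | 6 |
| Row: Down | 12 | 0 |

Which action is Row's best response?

E[Up] = 0.5·(6) + 0.5·(-7) = -0.5
E[Down] = 0.5·(0) + 0.5·(12) = 6
Best response: Down (6 is the largest).

Down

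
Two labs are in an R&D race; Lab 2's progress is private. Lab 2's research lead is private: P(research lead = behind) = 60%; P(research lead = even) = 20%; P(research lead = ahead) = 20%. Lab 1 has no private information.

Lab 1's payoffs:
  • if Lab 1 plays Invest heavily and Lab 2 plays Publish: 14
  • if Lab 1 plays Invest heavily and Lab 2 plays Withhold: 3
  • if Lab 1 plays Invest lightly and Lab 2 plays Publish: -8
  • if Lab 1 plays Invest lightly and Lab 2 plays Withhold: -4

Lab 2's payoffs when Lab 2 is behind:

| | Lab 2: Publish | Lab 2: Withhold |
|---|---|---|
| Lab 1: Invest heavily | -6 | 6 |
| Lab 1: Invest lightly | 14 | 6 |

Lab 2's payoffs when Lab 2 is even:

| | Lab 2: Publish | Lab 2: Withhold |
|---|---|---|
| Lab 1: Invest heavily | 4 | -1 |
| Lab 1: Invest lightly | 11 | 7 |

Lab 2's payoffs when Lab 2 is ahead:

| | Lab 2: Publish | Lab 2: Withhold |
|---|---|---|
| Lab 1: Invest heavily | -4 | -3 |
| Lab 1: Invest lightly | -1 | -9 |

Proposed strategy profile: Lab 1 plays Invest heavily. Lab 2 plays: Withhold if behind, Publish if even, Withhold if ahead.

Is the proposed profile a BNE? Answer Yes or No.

Yes

A profile is a BNE iff every type of every player is best-responding given beliefs about the other side.
Lab 1 plays Invest heavily: E[Invest heavily] = 0.6·(3) + 0.2·(14) + 0.2·(3) = 5.2; E[Invest lightly] = -4.8. Best-responding. ✓
Lab 2 (research lead behind), facing Invest heavily: Publish gives -6, Withhold gives 6. Proposed Withhold is best. ✓
Lab 2 (research lead even), facing Invest heavily: Publish gives 4, Withhold gives -1. Proposed Publish is best. ✓
Lab 2 (research lead ahead), facing Invest heavily: Publish gives -4, Withhold gives -3. Proposed Withhold is best. ✓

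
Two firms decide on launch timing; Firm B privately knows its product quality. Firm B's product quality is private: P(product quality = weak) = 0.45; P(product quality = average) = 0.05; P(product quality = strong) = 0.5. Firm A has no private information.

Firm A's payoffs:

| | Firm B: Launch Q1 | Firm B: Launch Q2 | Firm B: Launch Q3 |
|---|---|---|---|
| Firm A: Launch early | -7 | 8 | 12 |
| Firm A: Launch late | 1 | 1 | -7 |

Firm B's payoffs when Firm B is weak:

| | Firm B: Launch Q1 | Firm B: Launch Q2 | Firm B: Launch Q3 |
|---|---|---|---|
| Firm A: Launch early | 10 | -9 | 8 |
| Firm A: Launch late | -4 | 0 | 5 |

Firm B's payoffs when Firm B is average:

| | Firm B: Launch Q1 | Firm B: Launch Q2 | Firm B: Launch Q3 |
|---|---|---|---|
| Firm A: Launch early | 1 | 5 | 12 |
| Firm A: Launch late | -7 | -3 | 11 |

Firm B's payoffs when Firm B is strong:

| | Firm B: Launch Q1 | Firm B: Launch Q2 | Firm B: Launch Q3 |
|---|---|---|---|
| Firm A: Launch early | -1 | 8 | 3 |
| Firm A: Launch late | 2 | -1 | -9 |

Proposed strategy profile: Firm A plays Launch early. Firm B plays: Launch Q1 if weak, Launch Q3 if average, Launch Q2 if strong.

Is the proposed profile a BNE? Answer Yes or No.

Yes

Firm A plays Launch early: E[Launch early] = 0.45·(-7) + 0.05·(12) + 0.5·(8) = 1.45; E[Launch late] = 0.6. Best-responding. ✓
Firm B (product quality weak), facing Launch early: Launch Q1 gives 10, Launch Q2 gives -9, Launch Q3 gives 8. Proposed Launch Q1 is best. ✓
Firm B (product quality average), facing Launch early: Launch Q1 gives 1, Launch Q2 gives 5, Launch Q3 gives 12. Proposed Launch Q3 is best. ✓
Firm B (product quality strong), facing Launch early: Launch Q1 gives -1, Launch Q2 gives 8, Launch Q3 gives 3. Proposed Launch Q2 is best. ✓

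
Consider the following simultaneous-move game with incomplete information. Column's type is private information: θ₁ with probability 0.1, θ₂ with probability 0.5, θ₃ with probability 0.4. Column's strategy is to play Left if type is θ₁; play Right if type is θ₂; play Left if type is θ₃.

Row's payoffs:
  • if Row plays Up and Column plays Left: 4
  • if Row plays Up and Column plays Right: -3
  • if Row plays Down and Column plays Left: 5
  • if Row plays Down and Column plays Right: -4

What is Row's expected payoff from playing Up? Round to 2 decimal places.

E[Up] = 0.1·4 + 0.5·(-3) + 0.4·4 = 0.4 + (-1.5) + 1.6 = 0.5

0.50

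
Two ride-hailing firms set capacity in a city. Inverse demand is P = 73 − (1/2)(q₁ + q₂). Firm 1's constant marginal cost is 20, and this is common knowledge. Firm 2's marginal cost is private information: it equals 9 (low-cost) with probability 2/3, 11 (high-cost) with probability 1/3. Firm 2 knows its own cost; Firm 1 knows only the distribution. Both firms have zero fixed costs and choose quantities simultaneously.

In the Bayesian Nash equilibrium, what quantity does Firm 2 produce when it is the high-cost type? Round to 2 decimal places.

Each type of Firm 2 best-responds to q₁; Firm 1 best-responds to the expected q₂ over Firm 2's types.
Firm 2 with cost c maximizes (73 − (1/2)(q₁+q₂) − c)·q₂, giving q₂(c) = (73 − c − (1/2)q₁).
E[c₂] = 2/3·9 + 1/3·11 = 9.66667
Firm 1's FOC against E[q₂] yields q₁ = (73 − 2·20 + E[c₂])/(3/2) = (73 − 40 + 9.66667)/(3/2) = 28.4444.
q₂(high-cost) = (73 − 11 − (1/2)·28.4444) = 47.7778.

47.78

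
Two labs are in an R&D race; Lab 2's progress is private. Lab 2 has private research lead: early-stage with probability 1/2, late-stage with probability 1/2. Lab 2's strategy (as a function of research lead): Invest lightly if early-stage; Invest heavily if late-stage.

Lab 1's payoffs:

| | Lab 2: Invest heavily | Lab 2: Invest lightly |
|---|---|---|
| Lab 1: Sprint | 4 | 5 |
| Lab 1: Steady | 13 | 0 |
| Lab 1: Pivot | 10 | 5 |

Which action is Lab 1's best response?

Pivot

E[Sprint] = 1/2·(5) + 1/2·(4) = 9/2
E[Steady] = 1/2·(0) + 1/2·(13) = 13/2
E[Pivot] = 1/2·(5) + 1/2·(10) = 15/2
Best response: Pivot (15/2 is the largest).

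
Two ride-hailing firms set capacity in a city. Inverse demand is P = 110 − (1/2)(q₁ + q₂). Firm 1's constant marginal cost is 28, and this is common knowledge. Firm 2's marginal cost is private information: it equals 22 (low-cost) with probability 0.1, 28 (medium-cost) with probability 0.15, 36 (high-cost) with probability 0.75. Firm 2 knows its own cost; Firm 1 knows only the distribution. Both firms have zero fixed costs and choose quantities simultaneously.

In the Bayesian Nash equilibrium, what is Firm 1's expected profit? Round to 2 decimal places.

1697.50

Firm 2 with cost c maximizes (110 − (1/2)(q₁+q₂) − c)·q₂, giving q₂(c) = (110 − c − (1/2)q₁).
E[c₂] = 0.1·22 + 0.15·28 + 0.75·36 = 33.4
Firm 1's FOC against E[q₂] yields q₁ = (110 − 2·28 + E[c₂])/(3/2) = (110 − 56 + 33.4)/(3/2) = 58.2667.
E[P] = 110 − (1/2)·(q₁ + E[q₂]) = 57.1333; Firm 1's expected profit = (E[P] − 28)·q₁ = (57.1333 − 28)·58.2667 = 1697.5.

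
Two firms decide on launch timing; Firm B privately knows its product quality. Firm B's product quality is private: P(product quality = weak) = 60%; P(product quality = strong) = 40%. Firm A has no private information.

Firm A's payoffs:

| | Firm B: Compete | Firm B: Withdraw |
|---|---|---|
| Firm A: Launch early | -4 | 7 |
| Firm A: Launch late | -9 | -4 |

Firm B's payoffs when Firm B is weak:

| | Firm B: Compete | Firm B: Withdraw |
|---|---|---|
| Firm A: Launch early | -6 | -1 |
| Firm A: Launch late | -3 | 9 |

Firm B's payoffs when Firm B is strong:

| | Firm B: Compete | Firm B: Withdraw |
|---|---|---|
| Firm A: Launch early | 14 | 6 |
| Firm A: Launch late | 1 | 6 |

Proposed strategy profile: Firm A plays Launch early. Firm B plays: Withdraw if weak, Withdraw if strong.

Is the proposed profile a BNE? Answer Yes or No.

Firm A plays Launch early: E[Launch early] = 0.6·(7) + 0.4·(7) = 7; E[Launch late] = -4. Best-responding. ✓
Firm B (product quality weak), facing Launch early: Compete gives -6, Withdraw gives -1. Proposed Withdraw is best. ✓
Firm B (product quality strong), facing Launch early: Compete gives 14, Withdraw gives 6. Proposed Withdraw is not best — profitable deviation exists. ✗

No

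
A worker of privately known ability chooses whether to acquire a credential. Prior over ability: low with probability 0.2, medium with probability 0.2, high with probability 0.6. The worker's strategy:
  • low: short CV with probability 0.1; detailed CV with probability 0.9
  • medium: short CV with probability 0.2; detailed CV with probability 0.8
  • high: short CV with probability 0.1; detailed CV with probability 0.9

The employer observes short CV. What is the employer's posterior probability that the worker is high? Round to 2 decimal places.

Apply Bayes' rule using the sender's strategy as the likelihood.
P(short CV) = 0.2·0.1 + 0.2·0.2 + 0.6·0.1 = 0.12
P(high | short CV) = (0.6·0.1) / 0.12 = 0.06 / 0.12 = 0.5

0.50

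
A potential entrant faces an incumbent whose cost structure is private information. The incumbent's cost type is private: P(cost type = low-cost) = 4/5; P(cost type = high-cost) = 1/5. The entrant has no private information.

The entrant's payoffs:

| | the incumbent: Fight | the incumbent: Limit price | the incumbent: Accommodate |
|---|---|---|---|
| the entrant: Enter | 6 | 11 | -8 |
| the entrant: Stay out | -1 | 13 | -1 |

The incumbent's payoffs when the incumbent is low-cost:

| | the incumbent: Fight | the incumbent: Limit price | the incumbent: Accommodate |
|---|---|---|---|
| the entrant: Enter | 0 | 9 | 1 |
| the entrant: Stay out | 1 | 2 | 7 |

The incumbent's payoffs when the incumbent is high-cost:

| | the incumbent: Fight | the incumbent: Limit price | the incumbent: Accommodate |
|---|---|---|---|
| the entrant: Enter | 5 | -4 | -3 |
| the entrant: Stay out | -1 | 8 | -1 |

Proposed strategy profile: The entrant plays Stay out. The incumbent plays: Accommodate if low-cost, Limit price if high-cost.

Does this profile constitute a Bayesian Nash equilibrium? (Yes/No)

Yes

The entrant plays Stay out: E[Stay out] = 4/5·(-1) + 1/5·(13) = 9/5; E[Enter] = -21/5. Best-responding. ✓
The incumbent (cost type low-cost), facing Stay out: Fight gives 1, Limit price gives 2, Accommodate gives 7. Proposed Accommodate is best. ✓
The incumbent (cost type high-cost), facing Stay out: Fight gives -1, Limit price gives 8, Accommodate gives -1. Proposed Limit price is best. ✓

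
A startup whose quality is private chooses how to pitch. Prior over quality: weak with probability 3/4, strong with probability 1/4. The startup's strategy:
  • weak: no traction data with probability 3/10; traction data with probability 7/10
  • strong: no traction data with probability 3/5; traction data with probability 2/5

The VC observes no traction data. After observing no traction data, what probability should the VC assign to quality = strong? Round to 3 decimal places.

P(no traction data) = (3/4)·(3/10) + (1/4)·(3/5) = 3/8
P(strong | no traction data) = ((1/4)·(3/5)) / (3/8) = (3/20) / (3/8) = 2/5

0.400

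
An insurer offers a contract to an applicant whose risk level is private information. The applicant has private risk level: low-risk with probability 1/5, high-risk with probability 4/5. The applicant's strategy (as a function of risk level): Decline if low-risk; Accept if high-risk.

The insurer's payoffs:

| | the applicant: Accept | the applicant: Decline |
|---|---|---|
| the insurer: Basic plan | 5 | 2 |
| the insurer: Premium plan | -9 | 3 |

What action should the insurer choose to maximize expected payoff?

Basic plan

E[Basic plan] = 1/5·(2) + 4/5·(5) = 22/5
E[Premium plan] = 1/5·(3) + 4/5·(-9) = -33/5
Best response: Basic plan (22/5 is the largest).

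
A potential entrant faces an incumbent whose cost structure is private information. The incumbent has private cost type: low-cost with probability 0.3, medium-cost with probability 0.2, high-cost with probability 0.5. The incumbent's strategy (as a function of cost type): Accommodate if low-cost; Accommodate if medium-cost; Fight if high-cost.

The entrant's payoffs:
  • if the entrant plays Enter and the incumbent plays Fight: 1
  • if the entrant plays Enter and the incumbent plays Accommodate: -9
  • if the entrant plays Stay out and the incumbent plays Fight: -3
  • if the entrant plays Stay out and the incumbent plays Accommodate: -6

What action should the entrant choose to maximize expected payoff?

Enter

Compute the entrant's expected payoff for each action, taking the expectation over the incumbent's type.
E[Enter] = 0.3·(-9) + 0.2·(-9) + 0.5·(1) = -4
E[Stay out] = 0.3·(-6) + 0.2·(-6) + 0.5·(-3) = -4.5
Best response: Enter (-4 is the largest).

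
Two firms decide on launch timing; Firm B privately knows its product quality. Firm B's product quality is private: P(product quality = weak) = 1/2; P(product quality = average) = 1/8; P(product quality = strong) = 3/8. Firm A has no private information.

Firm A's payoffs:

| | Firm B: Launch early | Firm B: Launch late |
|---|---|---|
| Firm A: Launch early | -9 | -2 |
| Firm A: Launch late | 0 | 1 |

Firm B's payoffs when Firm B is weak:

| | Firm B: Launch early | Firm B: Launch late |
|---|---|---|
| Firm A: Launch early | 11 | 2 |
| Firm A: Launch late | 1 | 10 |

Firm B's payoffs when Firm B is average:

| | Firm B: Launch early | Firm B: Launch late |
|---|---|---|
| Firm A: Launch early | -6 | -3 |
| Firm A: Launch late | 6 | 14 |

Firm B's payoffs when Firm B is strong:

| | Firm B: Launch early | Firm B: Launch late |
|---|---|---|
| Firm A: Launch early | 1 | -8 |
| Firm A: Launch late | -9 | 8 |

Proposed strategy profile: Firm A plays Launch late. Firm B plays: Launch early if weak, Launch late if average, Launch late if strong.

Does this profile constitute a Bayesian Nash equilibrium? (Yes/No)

Firm A plays Launch late: E[Launch late] = 1/2·(0) + 1/8·(1) + 3/8·(1) = 1/2; E[Launch early] = -11/2. Best-responding. ✓
Firm B (product quality weak), facing Launch late: Launch early gives 1, Launch late gives 10. Proposed Launch early is not best — profitable deviation exists. ✗
Firm B (product quality average), facing Launch late: Launch early gives 6, Launch late gives 14. Proposed Launch late is best. ✓
Firm B (product quality strong), facing Launch late: Launch early gives -9, Launch late gives 8. Proposed Launch late is best. ✓

No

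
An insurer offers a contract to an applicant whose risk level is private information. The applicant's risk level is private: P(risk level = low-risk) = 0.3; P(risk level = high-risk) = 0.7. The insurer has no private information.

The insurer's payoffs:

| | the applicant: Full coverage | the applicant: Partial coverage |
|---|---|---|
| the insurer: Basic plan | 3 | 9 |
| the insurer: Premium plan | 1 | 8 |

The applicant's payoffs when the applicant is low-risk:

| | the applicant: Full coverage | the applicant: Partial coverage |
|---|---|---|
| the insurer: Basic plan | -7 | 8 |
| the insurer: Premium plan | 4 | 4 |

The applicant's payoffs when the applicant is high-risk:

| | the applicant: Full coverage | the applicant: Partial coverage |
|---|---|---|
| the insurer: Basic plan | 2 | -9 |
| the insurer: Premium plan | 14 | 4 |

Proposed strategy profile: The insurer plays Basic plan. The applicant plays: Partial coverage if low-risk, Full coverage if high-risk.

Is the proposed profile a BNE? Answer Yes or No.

Yes

The insurer plays Basic plan: E[Basic plan] = 0.3·(9) + 0.7·(3) = 4.8; E[Premium plan] = 3.1. Best-responding. ✓
The applicant (risk level low-risk), facing Basic plan: Full coverage gives -7, Partial coverage gives 8. Proposed Partial coverage is best. ✓
The applicant (risk level high-risk), facing Basic plan: Full coverage gives 2, Partial coverage gives -9. Proposed Full coverage is best. ✓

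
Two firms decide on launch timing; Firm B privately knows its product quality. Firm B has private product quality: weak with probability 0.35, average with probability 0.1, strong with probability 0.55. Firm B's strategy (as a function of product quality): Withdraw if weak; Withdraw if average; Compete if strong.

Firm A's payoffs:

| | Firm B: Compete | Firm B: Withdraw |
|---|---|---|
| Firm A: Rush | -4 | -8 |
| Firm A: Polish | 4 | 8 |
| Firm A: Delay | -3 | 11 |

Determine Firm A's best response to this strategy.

E[Rush] = 0.35·(-8) + 0.1·(-8) + 0.55·(-4) = -5.8
E[Polish] = 0.35·(8) + 0.1·(8) + 0.55·(4) = 5.8
E[Delay] = 0.35·(11) + 0.1·(11) + 0.55·(-3) = 3.3
Best response: Polish (5.8 is the largest).

Polish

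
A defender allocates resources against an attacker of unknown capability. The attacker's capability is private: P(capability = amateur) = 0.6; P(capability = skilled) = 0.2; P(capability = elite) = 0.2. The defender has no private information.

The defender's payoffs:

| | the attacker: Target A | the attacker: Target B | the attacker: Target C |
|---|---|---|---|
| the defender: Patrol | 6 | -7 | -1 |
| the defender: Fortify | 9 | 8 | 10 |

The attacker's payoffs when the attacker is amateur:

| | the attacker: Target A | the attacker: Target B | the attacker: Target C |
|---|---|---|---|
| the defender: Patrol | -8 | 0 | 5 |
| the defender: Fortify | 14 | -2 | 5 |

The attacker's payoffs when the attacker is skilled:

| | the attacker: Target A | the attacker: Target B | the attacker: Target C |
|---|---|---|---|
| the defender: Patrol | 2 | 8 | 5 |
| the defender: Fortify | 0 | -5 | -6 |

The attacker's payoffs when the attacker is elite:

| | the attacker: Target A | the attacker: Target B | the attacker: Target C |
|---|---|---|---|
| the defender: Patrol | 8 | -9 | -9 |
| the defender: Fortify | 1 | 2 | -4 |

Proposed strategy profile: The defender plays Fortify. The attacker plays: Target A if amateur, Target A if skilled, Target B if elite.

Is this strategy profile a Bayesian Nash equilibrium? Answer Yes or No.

Yes

A profile is a BNE iff every type of every player is best-responding given beliefs about the other side.
The defender plays Fortify: E[Fortify] = 0.6·(9) + 0.2·(9) + 0.2·(8) = 8.8; E[Patrol] = 3.4. Best-responding. ✓
The attacker (capability amateur), facing Fortify: Target A gives 14, Target B gives -2, Target C gives 5. Proposed Target A is best. ✓
The attacker (capability skilled), facing Fortify: Target A gives 0, Target B gives -5, Target C gives -6. Proposed Target A is best. ✓
The attacker (capability elite), facing Fortify: Target A gives 1, Target B gives 2, Target C gives -4. Proposed Target B is best. ✓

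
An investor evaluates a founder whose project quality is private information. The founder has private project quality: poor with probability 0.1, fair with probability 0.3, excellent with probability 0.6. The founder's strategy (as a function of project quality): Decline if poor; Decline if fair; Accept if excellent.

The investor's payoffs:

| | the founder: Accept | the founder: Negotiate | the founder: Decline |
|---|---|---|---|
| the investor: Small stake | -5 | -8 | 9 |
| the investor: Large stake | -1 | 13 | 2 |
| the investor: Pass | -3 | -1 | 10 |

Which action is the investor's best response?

Compute the investor's expected payoff for each action, taking the expectation over the founder's type.
E[Small stake] = 0.1·(9) + 0.3·(9) + 0.6·(-5) = 0.6
E[Large stake] = 0.1·(2) + 0.3·(2) + 0.6·(-1) = 0.2
E[Pass] = 0.1·(10) + 0.3·(10) + 0.6·(-3) = 2.2
Best response: Pass (2.2 is the largest).

Pass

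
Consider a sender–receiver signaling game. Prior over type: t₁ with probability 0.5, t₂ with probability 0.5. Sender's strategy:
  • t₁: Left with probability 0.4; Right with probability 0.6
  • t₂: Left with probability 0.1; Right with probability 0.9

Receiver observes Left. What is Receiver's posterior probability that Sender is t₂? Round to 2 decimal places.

P(Left) = 0.5·0.4 + 0.5·0.1 = 0.25
P(t₂ | Left) = (0.5·0.1) / 0.25 = 0.05 / 0.25 = 0.2

0.20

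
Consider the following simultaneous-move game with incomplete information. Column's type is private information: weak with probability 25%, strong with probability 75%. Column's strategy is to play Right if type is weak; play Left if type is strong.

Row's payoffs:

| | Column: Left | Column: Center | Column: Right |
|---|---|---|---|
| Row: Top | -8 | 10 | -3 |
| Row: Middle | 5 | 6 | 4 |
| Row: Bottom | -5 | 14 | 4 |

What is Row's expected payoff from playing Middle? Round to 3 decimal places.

4.750

E[Middle] = 0.25·4 + 0.75·5 = 1 + 3.75 = 4.75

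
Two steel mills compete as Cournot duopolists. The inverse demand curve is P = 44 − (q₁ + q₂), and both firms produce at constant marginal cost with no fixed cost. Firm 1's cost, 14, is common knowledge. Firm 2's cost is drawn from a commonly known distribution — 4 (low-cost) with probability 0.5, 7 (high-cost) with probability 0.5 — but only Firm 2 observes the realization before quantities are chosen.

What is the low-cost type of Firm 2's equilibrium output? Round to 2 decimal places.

Type-c best response for Firm 2: q₂(c) = (44 − c)/2 − q₁/2.
Firm 1 maximizes expected profit; its first-order condition is 44 − 2q₁ − E[q₂] − 14 = 0.
Substituting E[q₂] and solving: E[c₂] = 5.5, so q₁ = (44 − 2·14 + 5.5)/3 = 7.16667.
q₂(low-cost) = (44 − 4 − 7.16667)/2 = 16.4167.

16.42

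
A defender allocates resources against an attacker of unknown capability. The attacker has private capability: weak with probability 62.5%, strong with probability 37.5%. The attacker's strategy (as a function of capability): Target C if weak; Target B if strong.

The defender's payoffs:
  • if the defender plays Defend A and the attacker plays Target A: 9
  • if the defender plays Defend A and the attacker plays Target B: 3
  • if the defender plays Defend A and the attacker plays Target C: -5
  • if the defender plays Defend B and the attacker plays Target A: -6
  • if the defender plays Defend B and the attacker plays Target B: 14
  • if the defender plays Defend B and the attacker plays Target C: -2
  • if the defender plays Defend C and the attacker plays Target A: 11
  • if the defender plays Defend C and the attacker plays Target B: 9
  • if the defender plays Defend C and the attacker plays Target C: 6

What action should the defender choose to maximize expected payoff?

Defend C

E[Defend A] = 0.625·(-5) + 0.375·(3) = -2
E[Defend B] = 0.625·(-2) + 0.375·(14) = 4
E[Defend C] = 0.625·(6) + 0.375·(9) = 7.125
Best response: Defend C (7.125 is the largest).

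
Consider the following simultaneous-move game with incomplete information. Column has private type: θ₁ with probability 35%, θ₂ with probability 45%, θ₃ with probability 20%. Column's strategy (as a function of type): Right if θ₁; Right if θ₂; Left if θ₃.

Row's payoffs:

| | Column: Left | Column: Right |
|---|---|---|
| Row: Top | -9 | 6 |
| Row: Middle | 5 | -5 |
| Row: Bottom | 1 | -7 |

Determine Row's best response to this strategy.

Top

E[Top] = 0.35·(6) + 0.45·(6) + 0.2·(-9) = 3
E[Middle] = 0.35·(-5) + 0.45·(-5) + 0.2·(5) = -3
E[Bottom] = 0.35·(-7) + 0.45·(-7) + 0.2·(1) = -5.4
Best response: Top (3 is the largest).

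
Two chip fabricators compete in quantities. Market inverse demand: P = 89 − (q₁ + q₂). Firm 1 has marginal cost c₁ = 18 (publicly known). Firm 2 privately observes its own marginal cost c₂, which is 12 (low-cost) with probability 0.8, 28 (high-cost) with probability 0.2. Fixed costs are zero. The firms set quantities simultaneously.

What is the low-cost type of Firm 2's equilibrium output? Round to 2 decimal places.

27.13

Type-c best response for Firm 2: q₂(c) = (89 − c)/2 − q₁/2.
Firm 1 maximizes expected profit; its first-order condition is 89 − 2q₁ − E[q₂] − 18 = 0.
Substituting E[q₂] and solving: E[c₂] = 15.2, so q₁ = (89 − 2·18 + 15.2)/3 = 22.7333.
q₂(low-cost) = (89 − 12 − 22.7333)/2 = 27.1333.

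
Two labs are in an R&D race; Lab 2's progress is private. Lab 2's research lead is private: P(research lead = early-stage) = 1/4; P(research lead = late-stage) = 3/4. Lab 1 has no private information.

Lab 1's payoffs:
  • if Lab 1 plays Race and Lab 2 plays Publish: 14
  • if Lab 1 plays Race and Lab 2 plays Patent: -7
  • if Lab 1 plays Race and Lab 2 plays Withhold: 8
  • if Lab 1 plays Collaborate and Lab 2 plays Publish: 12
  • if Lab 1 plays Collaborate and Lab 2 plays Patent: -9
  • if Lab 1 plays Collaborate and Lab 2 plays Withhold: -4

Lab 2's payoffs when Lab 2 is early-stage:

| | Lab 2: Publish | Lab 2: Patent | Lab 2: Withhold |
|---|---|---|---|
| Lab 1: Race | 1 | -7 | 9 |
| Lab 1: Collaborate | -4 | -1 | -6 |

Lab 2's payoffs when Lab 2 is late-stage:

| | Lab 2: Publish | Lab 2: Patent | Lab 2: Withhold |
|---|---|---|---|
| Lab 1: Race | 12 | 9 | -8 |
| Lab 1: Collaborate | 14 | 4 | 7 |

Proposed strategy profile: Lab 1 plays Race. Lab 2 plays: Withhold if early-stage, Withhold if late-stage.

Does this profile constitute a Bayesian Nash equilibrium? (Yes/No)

A profile is a BNE iff every type of every player is best-responding given beliefs about the other side.
Lab 1 plays Race: E[Race] = 1/4·(8) + 3/4·(8) = 8; E[Collaborate] = -4. Best-responding. ✓
Lab 2 (research lead early-stage), facing Race: Publish gives 1, Patent gives -7, Withhold gives 9. Proposed Withhold is best. ✓
Lab 2 (research lead late-stage), facing Race: Publish gives 12, Patent gives 9, Withhold gives -8. Proposed Withhold is not best — profitable deviation exists. ✗

No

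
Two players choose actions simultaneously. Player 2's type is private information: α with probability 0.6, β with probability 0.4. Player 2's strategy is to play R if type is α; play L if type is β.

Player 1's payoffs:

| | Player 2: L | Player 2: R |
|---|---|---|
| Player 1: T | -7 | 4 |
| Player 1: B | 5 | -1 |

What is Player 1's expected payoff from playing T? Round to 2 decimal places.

E[T] = 0.6·4 + 0.4·(-7) = 2.4 + (-2.8) = -0.4

-0.40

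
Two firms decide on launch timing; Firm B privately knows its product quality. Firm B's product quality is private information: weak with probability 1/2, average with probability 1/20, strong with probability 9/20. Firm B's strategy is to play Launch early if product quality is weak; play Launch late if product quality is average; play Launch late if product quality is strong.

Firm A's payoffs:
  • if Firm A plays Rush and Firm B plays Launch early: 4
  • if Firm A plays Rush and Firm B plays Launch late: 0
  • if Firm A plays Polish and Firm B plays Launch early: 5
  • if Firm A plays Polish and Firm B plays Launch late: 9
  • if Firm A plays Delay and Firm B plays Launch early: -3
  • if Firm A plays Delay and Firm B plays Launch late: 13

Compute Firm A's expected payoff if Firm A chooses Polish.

Take the expectation over Firm B's product quality, weighting each type's action by its prior probability.
E[Polish] = 1/2·5 + 1/20·9 + 9/20·9 = 5/2 + 9/20 + 81/20 = 7

7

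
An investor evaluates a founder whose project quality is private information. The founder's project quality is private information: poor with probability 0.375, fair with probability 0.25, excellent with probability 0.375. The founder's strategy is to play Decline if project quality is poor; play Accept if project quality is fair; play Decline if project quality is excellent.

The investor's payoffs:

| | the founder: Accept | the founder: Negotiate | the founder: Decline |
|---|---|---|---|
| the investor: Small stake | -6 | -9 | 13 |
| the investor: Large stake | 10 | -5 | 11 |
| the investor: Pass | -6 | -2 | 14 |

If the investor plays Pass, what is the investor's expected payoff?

9

E[Pass] = 0.375·14 + 0.25·(-6) + 0.375·14 = 5.25 + (-1.5) + 5.25 = 9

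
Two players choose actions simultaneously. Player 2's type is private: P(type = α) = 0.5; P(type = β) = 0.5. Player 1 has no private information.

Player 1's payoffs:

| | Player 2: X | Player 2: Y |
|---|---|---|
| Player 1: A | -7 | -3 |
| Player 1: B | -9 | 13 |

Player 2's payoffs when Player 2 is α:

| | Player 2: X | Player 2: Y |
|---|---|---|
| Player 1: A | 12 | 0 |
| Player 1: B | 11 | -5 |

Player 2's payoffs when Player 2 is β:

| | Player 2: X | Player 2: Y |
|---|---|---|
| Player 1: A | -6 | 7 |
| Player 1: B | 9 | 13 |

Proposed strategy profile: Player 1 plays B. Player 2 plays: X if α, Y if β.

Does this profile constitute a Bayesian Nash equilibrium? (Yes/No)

Player 1 plays B: E[B] = 0.5·(-9) + 0.5·(13) = 2; E[A] = -5. Best-responding. ✓
Player 2 (type α), facing B: X gives 11, Y gives -5. Proposed X is best. ✓
Player 2 (type β), facing B: X gives 9, Y gives 13. Proposed Y is best. ✓

Yes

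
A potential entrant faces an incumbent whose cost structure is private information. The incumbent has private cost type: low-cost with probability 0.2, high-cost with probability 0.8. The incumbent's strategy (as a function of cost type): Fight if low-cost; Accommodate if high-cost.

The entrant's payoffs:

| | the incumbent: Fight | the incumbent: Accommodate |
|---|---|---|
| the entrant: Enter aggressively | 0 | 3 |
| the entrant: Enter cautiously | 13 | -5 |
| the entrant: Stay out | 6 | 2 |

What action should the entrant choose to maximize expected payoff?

Compute the entrant's expected payoff for each action, taking the expectation over the incumbent's type.
E[Enter aggressively] = 0.2·(0) + 0.8·(3) = 2.4
E[Enter cautiously] = 0.2·(13) + 0.8·(-5) = -1.4
E[Stay out] = 0.2·(6) + 0.8·(2) = 2.8
Best response: Stay out (2.8 is the largest).

Stay out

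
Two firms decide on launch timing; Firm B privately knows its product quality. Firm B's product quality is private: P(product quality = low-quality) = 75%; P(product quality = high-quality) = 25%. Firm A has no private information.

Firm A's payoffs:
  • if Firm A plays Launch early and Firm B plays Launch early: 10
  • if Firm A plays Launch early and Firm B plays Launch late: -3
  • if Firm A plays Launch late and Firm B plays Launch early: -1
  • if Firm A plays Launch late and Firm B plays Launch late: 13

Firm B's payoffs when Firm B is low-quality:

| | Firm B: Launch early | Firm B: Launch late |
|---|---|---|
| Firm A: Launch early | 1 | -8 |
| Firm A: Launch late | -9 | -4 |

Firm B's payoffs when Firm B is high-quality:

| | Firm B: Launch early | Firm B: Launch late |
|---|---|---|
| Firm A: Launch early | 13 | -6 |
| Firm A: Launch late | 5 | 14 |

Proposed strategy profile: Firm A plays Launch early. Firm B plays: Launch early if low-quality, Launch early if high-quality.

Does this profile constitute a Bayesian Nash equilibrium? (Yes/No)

Yes

A profile is a BNE iff every type of every player is best-responding given beliefs about the other side.
Firm A plays Launch early: E[Launch early] = 0.75·(10) + 0.25·(10) = 10; E[Launch late] = -1. Best-responding. ✓
Firm B (product quality low-quality), facing Launch early: Launch early gives 1, Launch late gives -8. Proposed Launch early is best. ✓
Firm B (product quality high-quality), facing Launch early: Launch early gives 13, Launch late gives -6. Proposed Launch early is best. ✓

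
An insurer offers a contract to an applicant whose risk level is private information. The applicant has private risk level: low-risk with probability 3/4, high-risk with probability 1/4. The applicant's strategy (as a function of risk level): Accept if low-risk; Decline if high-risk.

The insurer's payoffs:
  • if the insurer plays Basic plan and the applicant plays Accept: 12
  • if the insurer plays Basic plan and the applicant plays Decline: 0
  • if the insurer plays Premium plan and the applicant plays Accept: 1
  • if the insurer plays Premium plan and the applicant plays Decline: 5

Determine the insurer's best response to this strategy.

Compute the insurer's expected payoff for each action, taking the expectation over the applicant's type.
E[Basic plan] = 3/4·(12) + 1/4·(0) = 9
E[Premium plan] = 3/4·(1) + 1/4·(5) = 2
Best response: Basic plan (9 is the largest).

Basic plan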